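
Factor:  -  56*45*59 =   -  148680 = - 2^3*3^2*5^1*7^1*59^1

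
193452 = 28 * 6909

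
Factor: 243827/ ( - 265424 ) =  - 779/848 =- 2^(-4) * 19^1*41^1*53^( - 1) 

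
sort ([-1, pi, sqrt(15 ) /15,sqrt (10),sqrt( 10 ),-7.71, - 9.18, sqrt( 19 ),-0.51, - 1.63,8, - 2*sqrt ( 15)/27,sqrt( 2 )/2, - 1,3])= [ - 9.18,-7.71,-1.63, - 1, - 1, - 0.51 , - 2  *sqrt( 15) /27, sqrt(15) /15 , sqrt( 2) /2, 3,pi , sqrt(10), sqrt( 10), sqrt( 19 ), 8 ]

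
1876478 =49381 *38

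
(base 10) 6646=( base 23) ccm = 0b1100111110110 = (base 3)100010011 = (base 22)DG2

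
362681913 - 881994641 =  - 519312728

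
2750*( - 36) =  - 99000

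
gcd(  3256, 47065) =1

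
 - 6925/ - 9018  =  6925/9018 = 0.77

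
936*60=56160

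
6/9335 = 6/9335 =0.00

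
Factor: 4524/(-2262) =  - 2^1 = - 2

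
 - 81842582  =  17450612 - 99293194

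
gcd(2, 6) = 2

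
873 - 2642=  - 1769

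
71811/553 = 909/7 = 129.86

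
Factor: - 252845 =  - 5^1*61^1*829^1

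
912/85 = 912/85 = 10.73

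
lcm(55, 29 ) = 1595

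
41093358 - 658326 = 40435032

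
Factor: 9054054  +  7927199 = 16981253 = 53^1*320401^1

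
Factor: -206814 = -2^1*3^1*34469^1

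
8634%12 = 6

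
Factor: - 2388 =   -  2^2*3^1*199^1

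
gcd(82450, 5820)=970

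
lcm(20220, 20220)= 20220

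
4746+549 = 5295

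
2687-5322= - 2635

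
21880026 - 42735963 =-20855937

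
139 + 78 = 217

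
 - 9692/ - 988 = 9 + 200/247 = 9.81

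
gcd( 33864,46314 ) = 498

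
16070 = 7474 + 8596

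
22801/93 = 22801/93 = 245.17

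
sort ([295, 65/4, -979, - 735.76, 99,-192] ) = [ - 979, - 735.76,-192,  65/4 , 99, 295]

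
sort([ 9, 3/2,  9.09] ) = [ 3/2, 9,9.09]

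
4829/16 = 301 + 13/16=301.81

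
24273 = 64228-39955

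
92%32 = 28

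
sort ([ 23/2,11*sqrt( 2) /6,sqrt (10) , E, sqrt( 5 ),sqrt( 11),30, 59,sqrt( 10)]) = [ sqrt( 5),11*sqrt(2)/6 , E, sqrt( 10),sqrt(10 ), sqrt (11 ) , 23/2,30,59 ]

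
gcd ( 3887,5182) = 1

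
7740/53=146 + 2/53  =  146.04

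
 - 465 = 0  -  465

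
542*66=35772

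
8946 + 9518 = 18464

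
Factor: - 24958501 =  - 24958501^1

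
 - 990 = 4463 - 5453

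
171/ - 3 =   -  57 + 0/1 = -57.00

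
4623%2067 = 489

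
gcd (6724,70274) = 82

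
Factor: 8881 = 83^1*107^1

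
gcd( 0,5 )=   5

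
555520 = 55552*10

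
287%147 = 140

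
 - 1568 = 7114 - 8682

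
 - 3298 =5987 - 9285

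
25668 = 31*828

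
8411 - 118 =8293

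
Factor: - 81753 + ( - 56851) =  - 138604 = -2^2*34651^1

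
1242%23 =0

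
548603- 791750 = - 243147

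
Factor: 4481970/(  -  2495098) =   -  2240985/1247549= -3^1*5^1*149399^1*1247549^( - 1 ) 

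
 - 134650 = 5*( - 26930 )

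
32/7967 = 32/7967  =  0.00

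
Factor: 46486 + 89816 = 2^1*3^1 *22717^1 = 136302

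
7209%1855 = 1644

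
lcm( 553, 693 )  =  54747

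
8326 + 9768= 18094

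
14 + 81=95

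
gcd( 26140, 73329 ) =1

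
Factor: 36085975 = 5^2*1443439^1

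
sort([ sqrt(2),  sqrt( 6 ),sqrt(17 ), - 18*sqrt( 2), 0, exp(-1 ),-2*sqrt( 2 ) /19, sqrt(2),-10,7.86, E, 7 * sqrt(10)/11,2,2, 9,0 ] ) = [ - 18*sqrt(2 ),  -  10,-2*sqrt ( 2 )/19,0 , 0,exp(-1),  sqrt(2 ), sqrt(2), 2,2, 7*sqrt(10)/11,sqrt(6 ), E,sqrt(17), 7.86 , 9]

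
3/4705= 3/4705 = 0.00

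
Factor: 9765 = 3^2*5^1*7^1*31^1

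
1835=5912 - 4077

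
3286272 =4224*778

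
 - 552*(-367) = 202584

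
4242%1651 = 940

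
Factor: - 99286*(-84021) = 8342109006 = 2^1*3^1*7^1*11^1 *4001^1*4513^1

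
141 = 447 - 306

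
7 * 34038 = 238266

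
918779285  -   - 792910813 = 1711690098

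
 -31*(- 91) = 2821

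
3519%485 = 124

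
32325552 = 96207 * 336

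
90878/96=45439/48 = 946.65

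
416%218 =198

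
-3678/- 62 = 1839/31  =  59.32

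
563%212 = 139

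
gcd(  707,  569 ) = 1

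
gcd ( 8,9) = 1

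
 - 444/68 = - 7 + 8/17 =-  6.53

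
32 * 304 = 9728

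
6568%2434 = 1700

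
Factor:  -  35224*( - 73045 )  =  2572937080 = 2^3 * 5^1* 7^2*17^1  *37^1*2087^1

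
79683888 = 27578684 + 52105204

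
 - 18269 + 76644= 58375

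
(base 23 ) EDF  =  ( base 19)1276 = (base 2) 1111000101000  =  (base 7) 31336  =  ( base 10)7720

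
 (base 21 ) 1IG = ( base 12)597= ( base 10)835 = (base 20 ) 21F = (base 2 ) 1101000011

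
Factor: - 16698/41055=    - 2^1*5^(-1 )*7^( - 1 ) * 11^2*17^( - 1)=- 242/595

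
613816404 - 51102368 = 562714036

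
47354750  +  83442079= 130796829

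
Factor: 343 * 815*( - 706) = - 197358770 = -2^1*5^1*7^3*163^1 * 353^1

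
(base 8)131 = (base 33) 2N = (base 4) 1121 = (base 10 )89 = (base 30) 2T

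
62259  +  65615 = 127874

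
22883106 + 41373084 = 64256190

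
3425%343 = 338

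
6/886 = 3/443=0.01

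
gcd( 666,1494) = 18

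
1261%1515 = 1261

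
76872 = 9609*8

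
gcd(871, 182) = 13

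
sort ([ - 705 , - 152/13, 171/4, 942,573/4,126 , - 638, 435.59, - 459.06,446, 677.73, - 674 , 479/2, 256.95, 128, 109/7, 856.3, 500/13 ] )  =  [- 705, - 674,-638, - 459.06, - 152/13,109/7, 500/13, 171/4, 126,  128,573/4,479/2, 256.95, 435.59, 446, 677.73,856.3,942 ] 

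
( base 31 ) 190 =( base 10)1240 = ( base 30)1BA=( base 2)10011011000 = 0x4D8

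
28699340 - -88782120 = 117481460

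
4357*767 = 3341819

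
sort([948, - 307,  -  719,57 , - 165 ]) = [ - 719,-307, - 165, 57, 948]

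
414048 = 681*608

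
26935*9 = 242415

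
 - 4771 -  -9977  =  5206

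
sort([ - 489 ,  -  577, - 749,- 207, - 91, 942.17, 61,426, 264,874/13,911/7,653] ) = [-749, - 577,-489,-207, - 91,61 , 874/13,911/7,264,426,653,942.17 ] 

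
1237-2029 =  - 792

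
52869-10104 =42765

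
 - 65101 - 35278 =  - 100379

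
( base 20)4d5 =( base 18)5DB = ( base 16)749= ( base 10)1865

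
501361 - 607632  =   - 106271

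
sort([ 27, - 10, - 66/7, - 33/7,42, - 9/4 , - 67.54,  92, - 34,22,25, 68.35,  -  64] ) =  [ - 67.54, - 64, - 34, - 10 ,-66/7, - 33/7, - 9/4, 22, 25,27,42,68.35, 92 ] 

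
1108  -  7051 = - 5943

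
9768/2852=2442/713 = 3.42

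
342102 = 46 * 7437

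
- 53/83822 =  - 53/83822=- 0.00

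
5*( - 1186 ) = - 5930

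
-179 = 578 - 757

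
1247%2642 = 1247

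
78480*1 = 78480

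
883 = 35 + 848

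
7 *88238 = 617666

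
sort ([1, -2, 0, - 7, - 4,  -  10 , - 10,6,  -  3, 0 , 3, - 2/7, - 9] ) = [-10, -10, - 9,  -  7 ,  -  4,-3,-2,-2/7,0,0, 1, 3,  6 ]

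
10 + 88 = 98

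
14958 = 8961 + 5997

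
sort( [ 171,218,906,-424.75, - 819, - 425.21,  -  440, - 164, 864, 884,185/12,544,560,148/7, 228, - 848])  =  [ - 848, - 819, - 440, - 425.21, - 424.75, - 164,185/12,148/7, 171,218,228,  544, 560,864, 884,906]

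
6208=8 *776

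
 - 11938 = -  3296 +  - 8642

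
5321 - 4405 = 916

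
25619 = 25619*1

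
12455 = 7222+5233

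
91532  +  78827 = 170359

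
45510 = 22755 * 2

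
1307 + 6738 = 8045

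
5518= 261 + 5257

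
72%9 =0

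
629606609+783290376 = 1412896985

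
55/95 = 11/19 = 0.58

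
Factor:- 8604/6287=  - 2^2*3^2*239^1*6287^( - 1 ) 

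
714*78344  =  55937616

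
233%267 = 233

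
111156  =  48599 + 62557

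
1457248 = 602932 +854316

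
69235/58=69235/58 =1193.71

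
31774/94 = 15887/47 = 338.02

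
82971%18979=7055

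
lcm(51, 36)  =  612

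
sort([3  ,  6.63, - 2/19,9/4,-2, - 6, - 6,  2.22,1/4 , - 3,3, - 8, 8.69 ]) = [ - 8, - 6,-6, - 3, - 2,-2/19,1/4, 2.22 , 9/4 , 3 , 3, 6.63,8.69]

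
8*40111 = 320888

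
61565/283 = 61565/283 = 217.54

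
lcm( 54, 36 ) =108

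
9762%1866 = 432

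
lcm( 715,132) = 8580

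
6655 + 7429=14084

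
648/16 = 40 + 1/2 = 40.50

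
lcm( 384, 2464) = 29568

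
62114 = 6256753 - 6194639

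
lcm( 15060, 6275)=75300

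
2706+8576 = 11282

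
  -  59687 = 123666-183353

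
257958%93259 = 71440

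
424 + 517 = 941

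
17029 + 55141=72170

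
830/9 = 830/9 = 92.22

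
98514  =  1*98514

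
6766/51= 132+ 2/3 = 132.67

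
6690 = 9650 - 2960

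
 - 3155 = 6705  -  9860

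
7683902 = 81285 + 7602617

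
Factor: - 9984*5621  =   - 2^8 * 3^1 * 7^1*11^1 * 13^1*73^1 = -56120064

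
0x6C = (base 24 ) 4C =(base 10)108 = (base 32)3c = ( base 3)11000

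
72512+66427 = 138939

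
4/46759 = 4/46759=0.00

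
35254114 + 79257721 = 114511835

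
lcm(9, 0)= 0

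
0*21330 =0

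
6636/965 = 6636/965 = 6.88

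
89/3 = 29 + 2/3  =  29.67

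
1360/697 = 80/41 =1.95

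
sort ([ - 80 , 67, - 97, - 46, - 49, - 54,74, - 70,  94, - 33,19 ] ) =[ - 97, - 80 , - 70, - 54, - 49, - 46, - 33,19, 67,74, 94]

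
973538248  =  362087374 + 611450874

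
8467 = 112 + 8355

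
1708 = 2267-559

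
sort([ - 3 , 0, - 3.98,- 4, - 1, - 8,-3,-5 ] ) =[ - 8 , - 5, - 4, - 3.98, - 3, - 3, - 1,0 ] 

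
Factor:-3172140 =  - 2^2*3^2 * 5^1 *17623^1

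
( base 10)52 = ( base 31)1L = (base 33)1J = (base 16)34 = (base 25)22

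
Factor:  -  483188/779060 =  - 5^( - 1)*113^1*1069^1*38953^ (  -  1 ) = - 120797/194765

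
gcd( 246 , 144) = 6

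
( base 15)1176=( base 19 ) A56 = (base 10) 3711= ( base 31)3QM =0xe7f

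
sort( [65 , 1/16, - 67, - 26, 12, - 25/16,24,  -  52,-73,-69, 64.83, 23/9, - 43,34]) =[ - 73, - 69, - 67, - 52, - 43 , - 26, - 25/16,1/16,23/9, 12, 24, 34,64.83,65] 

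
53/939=53/939  =  0.06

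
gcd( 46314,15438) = 15438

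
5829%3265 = 2564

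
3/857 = 3/857 = 0.00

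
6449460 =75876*85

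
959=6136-5177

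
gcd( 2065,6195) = 2065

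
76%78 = 76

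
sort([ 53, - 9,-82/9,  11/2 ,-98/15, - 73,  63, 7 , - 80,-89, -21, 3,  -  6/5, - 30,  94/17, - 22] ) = [ - 89, - 80  , - 73, - 30, - 22 , - 21, - 82/9, - 9, - 98/15 , - 6/5,  3, 11/2,94/17, 7,53, 63 ]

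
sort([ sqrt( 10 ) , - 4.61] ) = [  -  4.61,  sqrt(10 )]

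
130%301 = 130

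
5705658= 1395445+4310213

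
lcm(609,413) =35931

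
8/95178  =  4/47589 =0.00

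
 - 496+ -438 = -934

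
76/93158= 38/46579 = 0.00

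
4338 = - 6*( -723)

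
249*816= 203184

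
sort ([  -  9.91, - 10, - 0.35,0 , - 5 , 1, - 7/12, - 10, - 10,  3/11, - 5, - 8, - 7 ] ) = [ - 10, - 10, - 10,  -  9.91, - 8, - 7, - 5, -5, - 7/12 , - 0.35, 0, 3/11, 1]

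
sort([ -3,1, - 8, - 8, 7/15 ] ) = [ - 8, - 8, - 3,  7/15, 1]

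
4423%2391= 2032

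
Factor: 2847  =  3^1*13^1*73^1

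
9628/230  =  4814/115 = 41.86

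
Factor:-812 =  - 2^2 * 7^1 * 29^1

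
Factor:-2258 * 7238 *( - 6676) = 109108565104 = 2^4*7^1*11^1 * 47^1*1129^1 * 1669^1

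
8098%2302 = 1192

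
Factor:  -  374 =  -2^1*11^1*17^1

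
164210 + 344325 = 508535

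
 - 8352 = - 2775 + -5577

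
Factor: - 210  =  - 2^1 * 3^1 * 5^1*7^1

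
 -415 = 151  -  566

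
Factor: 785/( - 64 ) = - 2^(  -  6 )*5^1* 157^1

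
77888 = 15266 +62622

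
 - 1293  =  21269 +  - 22562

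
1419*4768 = 6765792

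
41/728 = 41/728 = 0.06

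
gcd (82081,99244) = 1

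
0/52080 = 0 = 0.00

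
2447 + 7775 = 10222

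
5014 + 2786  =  7800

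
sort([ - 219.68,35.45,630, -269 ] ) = [ - 269, - 219.68, 35.45,630]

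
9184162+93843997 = 103028159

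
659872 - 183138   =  476734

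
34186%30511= 3675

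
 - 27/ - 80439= 9/26813 = 0.00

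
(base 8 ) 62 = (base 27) 1n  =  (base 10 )50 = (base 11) 46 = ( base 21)28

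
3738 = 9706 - 5968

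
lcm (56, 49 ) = 392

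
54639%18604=17431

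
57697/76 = 759 + 13/76 = 759.17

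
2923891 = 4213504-1289613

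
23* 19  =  437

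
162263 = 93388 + 68875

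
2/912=1/456  =  0.00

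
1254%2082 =1254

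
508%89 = 63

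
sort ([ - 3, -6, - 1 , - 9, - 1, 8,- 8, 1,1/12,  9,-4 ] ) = [-9, - 8 , - 6, - 4, - 3,-1, - 1, 1/12,1, 8, 9]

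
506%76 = 50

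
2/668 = 1/334  =  0.00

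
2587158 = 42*61599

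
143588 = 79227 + 64361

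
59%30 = 29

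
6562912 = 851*7712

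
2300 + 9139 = 11439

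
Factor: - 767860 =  - 2^2*5^1*38393^1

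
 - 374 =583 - 957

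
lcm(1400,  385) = 15400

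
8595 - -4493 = 13088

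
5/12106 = 5/12106 = 0.00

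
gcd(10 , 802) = 2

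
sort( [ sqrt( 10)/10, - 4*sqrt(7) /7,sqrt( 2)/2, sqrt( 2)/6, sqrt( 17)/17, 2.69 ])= [-4*sqrt(7)/7,sqrt( 2) /6, sqrt( 17 ) /17, sqrt( 10) /10, sqrt (2)/2,2.69] 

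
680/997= 680/997 = 0.68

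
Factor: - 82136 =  - 2^3*10267^1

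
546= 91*6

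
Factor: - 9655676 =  - 2^2*23^1*104953^1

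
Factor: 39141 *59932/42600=2^( - 1) * 3^1 * 5^(-2) * 71^( - 1)* 4349^1*14983^1 = 195483201/3550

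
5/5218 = 5/5218 = 0.00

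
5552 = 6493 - 941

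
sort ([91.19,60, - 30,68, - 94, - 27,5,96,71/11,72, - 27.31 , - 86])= [-94, - 86, - 30, - 27.31,- 27, 5, 71/11, 60,  68,72, 91.19,96] 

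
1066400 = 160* 6665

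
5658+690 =6348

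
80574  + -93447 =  - 12873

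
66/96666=11/16111 = 0.00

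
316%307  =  9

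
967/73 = 13 + 18/73 = 13.25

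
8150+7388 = 15538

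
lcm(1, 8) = 8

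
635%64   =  59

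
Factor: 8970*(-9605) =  - 2^1*3^1*5^2*13^1*17^1*23^1*113^1  =  - 86156850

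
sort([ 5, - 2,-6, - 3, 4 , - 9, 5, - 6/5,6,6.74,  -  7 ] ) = [ - 9, - 7, - 6, - 3, - 2, - 6/5,4 , 5,  5, 6, 6.74]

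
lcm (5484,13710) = 27420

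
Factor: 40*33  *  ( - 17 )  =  -22440 = - 2^3*3^1*5^1*11^1*17^1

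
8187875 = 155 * 52825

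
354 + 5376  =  5730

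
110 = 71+39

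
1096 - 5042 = - 3946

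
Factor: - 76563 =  -3^2* 47^1*181^1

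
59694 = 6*9949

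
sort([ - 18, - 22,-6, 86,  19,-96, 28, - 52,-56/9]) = [-96, -52, - 22, - 18,-56/9, - 6, 19,28, 86 ] 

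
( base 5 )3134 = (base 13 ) 263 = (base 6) 1535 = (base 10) 419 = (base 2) 110100011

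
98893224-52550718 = 46342506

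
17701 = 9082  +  8619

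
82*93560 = 7671920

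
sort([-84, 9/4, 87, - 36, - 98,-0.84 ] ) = [ - 98,  -  84, - 36, - 0.84,9/4,87 ] 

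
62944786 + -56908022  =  6036764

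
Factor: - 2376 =-2^3* 3^3*11^1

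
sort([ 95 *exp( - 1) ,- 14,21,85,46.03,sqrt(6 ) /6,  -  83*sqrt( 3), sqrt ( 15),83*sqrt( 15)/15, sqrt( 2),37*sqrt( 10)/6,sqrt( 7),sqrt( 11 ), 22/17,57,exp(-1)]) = [- 83*sqrt(3),-14,  exp( -1 ),sqrt( 6)/6, 22/17,sqrt(2 ),sqrt( 7 ) , sqrt (11 ), sqrt( 15 ),37 * sqrt ( 10)/6,21, 83*sqrt( 15) /15,95*exp( - 1 ), 46.03,57  ,  85]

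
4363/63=4363/63 = 69.25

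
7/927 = 7/927 = 0.01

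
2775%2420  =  355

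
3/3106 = 3/3106 =0.00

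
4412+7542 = 11954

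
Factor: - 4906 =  - 2^1*11^1  *223^1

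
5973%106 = 37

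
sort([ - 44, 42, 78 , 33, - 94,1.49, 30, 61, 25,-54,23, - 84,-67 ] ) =[ - 94, - 84, - 67, - 54, - 44, 1.49 , 23, 25,30, 33, 42,61, 78 ] 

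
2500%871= 758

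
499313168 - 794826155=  - 295512987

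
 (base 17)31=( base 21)2a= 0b110100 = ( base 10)52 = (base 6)124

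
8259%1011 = 171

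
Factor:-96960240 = -2^4*3^4 * 5^1*13^1* 1151^1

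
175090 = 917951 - 742861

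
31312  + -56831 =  - 25519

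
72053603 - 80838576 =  - 8784973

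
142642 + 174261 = 316903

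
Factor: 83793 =3^1*17^1*31^1*53^1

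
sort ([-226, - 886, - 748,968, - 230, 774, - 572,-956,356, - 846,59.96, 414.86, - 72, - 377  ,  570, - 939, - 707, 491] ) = [ - 956, - 939 , - 886,  -  846, - 748, -707, - 572, - 377, - 230, - 226, - 72,59.96,356,414.86,491,570,774,968 ]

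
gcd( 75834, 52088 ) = 766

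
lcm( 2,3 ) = 6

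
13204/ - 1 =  - 13204 + 0/1 = - 13204.00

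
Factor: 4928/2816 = 2^ ( - 2)*7^1  =  7/4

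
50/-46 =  - 25/23 = -1.09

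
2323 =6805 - 4482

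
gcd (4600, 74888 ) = 184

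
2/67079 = 2/67079=0.00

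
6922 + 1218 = 8140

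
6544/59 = 6544/59 = 110.92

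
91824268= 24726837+67097431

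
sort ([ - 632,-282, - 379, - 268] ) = [-632,-379 , - 282, - 268 ]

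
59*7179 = 423561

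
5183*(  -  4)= -20732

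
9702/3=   3234 =3234.00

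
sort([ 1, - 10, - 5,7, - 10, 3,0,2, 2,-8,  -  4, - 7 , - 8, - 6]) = [ - 10, - 10, - 8,  -  8, - 7 , - 6, - 5, - 4,0, 1,  2, 2,3, 7 ] 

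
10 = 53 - 43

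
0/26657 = 0 = 0.00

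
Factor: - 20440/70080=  - 2^( - 3)*3^( - 1)*7^1 = -7/24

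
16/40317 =16/40317 = 0.00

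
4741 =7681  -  2940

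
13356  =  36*371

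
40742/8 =5092  +  3/4 =5092.75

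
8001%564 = 105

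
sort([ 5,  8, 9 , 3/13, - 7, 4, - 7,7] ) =[ - 7, - 7, 3/13, 4, 5, 7, 8,9]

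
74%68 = 6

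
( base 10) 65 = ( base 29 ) 27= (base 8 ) 101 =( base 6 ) 145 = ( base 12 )55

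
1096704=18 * 60928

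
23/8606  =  23/8606 =0.00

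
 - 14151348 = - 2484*5697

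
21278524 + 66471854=87750378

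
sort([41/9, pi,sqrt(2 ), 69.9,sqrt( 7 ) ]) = [sqrt ( 2), sqrt( 7 )  ,  pi,41/9,69.9]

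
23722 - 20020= 3702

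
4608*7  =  32256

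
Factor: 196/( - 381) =  -  2^2 * 3^(- 1 ) * 7^2*127^( - 1) 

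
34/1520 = 17/760=0.02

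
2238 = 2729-491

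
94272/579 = 162 + 158/193 = 162.82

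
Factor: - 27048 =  - 2^3*3^1*7^2*23^1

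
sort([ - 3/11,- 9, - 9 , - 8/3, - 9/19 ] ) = [ - 9, - 9, - 8/3,- 9/19,- 3/11 ]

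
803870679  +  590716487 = 1394587166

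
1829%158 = 91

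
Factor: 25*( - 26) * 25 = -2^1*5^4*13^1 = - 16250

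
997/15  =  66 + 7/15 = 66.47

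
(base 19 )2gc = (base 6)4450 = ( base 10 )1038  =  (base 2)10000001110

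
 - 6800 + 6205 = -595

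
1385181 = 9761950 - 8376769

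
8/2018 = 4/1009= 0.00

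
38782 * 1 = 38782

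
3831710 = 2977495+854215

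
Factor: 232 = 2^3*29^1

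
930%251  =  177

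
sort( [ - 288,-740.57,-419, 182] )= [ - 740.57, - 419, - 288, 182] 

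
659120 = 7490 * 88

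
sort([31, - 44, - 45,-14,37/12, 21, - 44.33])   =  [ - 45, - 44.33, - 44,-14,37/12,21,  31 ]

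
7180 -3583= 3597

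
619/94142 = 619/94142 = 0.01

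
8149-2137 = 6012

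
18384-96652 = -78268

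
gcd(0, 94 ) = 94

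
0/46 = 0=0.00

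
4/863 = 4/863 =0.00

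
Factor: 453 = 3^1*151^1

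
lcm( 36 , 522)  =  1044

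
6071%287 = 44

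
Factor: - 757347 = - 3^1*252449^1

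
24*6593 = 158232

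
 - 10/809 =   -  10/809  =  - 0.01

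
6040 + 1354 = 7394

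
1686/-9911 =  - 1 + 8225/9911 = -0.17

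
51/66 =17/22 = 0.77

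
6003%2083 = 1837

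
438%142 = 12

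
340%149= 42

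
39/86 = 39/86= 0.45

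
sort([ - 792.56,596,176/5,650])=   [ - 792.56,176/5, 596,650 ]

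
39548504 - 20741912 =18806592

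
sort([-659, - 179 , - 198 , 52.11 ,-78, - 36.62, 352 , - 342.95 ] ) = [-659,-342.95, - 198,-179, - 78, -36.62 , 52.11, 352 ] 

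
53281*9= 479529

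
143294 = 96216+47078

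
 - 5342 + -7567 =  - 12909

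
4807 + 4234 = 9041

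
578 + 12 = 590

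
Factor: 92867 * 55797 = 3^1*7^1*2657^1*92867^1 = 5181699999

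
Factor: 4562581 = 37^1*317^1*389^1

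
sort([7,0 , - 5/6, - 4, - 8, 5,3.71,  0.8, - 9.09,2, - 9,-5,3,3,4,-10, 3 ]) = [ - 10,-9.09, - 9, - 8, - 5, - 4,-5/6,0,0.8,2,3,3, 3, 3.71, 4, 5,  7]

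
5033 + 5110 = 10143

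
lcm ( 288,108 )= 864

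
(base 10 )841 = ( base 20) 221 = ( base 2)1101001001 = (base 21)1J1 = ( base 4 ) 31021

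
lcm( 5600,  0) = 0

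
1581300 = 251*6300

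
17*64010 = 1088170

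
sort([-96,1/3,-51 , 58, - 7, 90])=[-96,-51, - 7, 1/3, 58, 90 ] 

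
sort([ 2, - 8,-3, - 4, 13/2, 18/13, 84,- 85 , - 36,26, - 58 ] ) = [-85, - 58,-36, - 8 , - 4,-3, 18/13,2 , 13/2,26, 84] 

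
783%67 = 46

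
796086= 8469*94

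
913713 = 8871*103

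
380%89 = 24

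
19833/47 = 19833/47 = 421.98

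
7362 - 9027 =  - 1665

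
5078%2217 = 644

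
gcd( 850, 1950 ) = 50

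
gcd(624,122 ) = 2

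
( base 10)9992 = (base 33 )95q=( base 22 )ke4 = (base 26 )ek8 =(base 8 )23410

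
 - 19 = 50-69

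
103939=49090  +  54849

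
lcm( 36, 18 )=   36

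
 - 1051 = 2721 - 3772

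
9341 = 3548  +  5793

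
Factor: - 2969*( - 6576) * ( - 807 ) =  - 15755984208  =  - 2^4*3^2 * 137^1 * 269^1*2969^1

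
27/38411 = 27/38411= 0.00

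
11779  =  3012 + 8767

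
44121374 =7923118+36198256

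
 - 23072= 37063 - 60135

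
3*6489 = 19467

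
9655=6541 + 3114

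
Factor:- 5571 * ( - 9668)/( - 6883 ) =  - 53860428/6883 = - 2^2*3^2*619^1*2417^1*6883^( - 1)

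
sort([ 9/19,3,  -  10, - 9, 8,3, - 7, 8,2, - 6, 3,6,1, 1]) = [ - 10, - 9, - 7 , -6,9/19 , 1,1,2,3 , 3,3,6,  8, 8] 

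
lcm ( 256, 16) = 256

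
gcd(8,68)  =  4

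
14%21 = 14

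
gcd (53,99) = 1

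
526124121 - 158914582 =367209539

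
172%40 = 12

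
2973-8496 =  - 5523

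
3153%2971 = 182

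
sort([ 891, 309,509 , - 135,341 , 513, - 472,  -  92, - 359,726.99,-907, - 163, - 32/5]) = [ - 907, - 472, - 359, - 163,-135, - 92, - 32/5, 309, 341 , 509 , 513, 726.99,891]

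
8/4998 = 4/2499 = 0.00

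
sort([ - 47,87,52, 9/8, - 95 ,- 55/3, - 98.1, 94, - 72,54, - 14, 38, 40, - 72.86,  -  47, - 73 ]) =[ - 98.1, - 95, - 73, - 72.86, - 72, - 47 , - 47, - 55/3 ,- 14, 9/8, 38,40, 52, 54, 87, 94] 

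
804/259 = 804/259 = 3.10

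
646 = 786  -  140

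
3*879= 2637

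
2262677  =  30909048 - 28646371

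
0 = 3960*0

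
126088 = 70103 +55985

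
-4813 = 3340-8153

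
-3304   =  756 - 4060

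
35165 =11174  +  23991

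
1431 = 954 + 477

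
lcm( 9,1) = 9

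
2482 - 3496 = -1014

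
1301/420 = 1301/420 = 3.10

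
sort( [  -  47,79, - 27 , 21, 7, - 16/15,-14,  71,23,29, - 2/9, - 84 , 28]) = [-84, - 47, - 27, - 14,  -  16/15,-2/9,7,21 , 23,28, 29, 71, 79] 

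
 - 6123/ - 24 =2041/8=   255.12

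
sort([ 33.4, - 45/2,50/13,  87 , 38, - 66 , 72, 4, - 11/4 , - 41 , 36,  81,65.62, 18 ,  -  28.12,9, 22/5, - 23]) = [ - 66, - 41 , - 28.12,-23, - 45/2, - 11/4, 50/13,  4, 22/5,  9,  18 , 33.4 , 36 , 38,65.62, 72,81,87]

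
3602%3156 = 446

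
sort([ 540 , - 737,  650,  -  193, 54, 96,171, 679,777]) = [ - 737, - 193, 54,96,  171, 540, 650,  679,  777 ] 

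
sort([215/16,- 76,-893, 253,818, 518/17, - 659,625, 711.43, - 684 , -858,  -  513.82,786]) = [  -  893, - 858,-684, - 659, - 513.82,  -  76,215/16,518/17,253,625,711.43, 786 , 818]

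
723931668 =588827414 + 135104254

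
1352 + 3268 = 4620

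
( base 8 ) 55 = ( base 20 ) 25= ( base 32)1d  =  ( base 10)45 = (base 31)1e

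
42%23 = 19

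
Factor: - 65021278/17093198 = -7^1*19^ ( - 1 )*449821^(  -  1 )  *  4644377^1 = - 32510639/8546599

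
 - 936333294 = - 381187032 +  - 555146262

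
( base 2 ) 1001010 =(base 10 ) 74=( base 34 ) 26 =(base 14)54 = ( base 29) 2G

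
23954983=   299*80117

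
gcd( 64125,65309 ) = 1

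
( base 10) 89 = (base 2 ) 1011001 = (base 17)54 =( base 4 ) 1121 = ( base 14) 65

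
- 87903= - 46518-41385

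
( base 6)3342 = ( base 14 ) 3dc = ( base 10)782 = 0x30E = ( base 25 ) 167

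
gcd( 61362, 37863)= 63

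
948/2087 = 948/2087 = 0.45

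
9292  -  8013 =1279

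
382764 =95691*4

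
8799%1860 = 1359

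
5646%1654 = 684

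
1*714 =714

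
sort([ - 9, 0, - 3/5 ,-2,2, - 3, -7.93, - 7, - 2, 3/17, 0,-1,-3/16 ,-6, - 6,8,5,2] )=[ - 9,-7.93 , - 7, - 6,-6 , - 3, - 2, - 2, - 1 , -3/5, - 3/16, 0,  0, 3/17,2,2,5,8]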